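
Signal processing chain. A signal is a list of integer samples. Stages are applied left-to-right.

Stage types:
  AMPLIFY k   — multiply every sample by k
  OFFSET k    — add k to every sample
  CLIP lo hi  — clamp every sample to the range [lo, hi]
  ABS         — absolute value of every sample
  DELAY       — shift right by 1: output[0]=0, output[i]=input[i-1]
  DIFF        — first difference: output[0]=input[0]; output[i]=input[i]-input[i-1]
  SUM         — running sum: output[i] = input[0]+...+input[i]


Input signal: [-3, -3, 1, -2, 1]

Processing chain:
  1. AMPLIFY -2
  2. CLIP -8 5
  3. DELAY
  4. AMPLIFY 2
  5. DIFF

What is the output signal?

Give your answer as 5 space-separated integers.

Input: [-3, -3, 1, -2, 1]
Stage 1 (AMPLIFY -2): -3*-2=6, -3*-2=6, 1*-2=-2, -2*-2=4, 1*-2=-2 -> [6, 6, -2, 4, -2]
Stage 2 (CLIP -8 5): clip(6,-8,5)=5, clip(6,-8,5)=5, clip(-2,-8,5)=-2, clip(4,-8,5)=4, clip(-2,-8,5)=-2 -> [5, 5, -2, 4, -2]
Stage 3 (DELAY): [0, 5, 5, -2, 4] = [0, 5, 5, -2, 4] -> [0, 5, 5, -2, 4]
Stage 4 (AMPLIFY 2): 0*2=0, 5*2=10, 5*2=10, -2*2=-4, 4*2=8 -> [0, 10, 10, -4, 8]
Stage 5 (DIFF): s[0]=0, 10-0=10, 10-10=0, -4-10=-14, 8--4=12 -> [0, 10, 0, -14, 12]

Answer: 0 10 0 -14 12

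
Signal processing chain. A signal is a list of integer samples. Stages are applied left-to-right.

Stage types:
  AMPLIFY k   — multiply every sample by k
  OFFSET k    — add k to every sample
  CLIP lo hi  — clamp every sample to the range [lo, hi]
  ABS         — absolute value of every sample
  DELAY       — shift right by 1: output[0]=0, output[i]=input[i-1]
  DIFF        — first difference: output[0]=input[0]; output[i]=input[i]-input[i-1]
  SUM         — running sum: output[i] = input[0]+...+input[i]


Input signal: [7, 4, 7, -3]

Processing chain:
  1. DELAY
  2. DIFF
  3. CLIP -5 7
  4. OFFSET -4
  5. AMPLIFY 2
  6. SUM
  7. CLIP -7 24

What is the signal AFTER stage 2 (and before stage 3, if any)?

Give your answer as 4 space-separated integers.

Answer: 0 7 -3 3

Derivation:
Input: [7, 4, 7, -3]
Stage 1 (DELAY): [0, 7, 4, 7] = [0, 7, 4, 7] -> [0, 7, 4, 7]
Stage 2 (DIFF): s[0]=0, 7-0=7, 4-7=-3, 7-4=3 -> [0, 7, -3, 3]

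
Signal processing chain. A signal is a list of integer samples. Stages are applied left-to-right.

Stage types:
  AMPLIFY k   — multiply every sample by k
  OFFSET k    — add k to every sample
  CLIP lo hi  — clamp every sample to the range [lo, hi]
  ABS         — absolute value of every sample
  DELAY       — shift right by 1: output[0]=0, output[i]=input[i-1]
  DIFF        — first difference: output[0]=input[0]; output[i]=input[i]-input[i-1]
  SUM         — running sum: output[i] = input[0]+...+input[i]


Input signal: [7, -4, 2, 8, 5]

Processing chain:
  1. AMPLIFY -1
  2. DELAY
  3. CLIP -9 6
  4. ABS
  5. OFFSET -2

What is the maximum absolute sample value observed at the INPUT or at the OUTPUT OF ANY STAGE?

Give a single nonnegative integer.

Input: [7, -4, 2, 8, 5] (max |s|=8)
Stage 1 (AMPLIFY -1): 7*-1=-7, -4*-1=4, 2*-1=-2, 8*-1=-8, 5*-1=-5 -> [-7, 4, -2, -8, -5] (max |s|=8)
Stage 2 (DELAY): [0, -7, 4, -2, -8] = [0, -7, 4, -2, -8] -> [0, -7, 4, -2, -8] (max |s|=8)
Stage 3 (CLIP -9 6): clip(0,-9,6)=0, clip(-7,-9,6)=-7, clip(4,-9,6)=4, clip(-2,-9,6)=-2, clip(-8,-9,6)=-8 -> [0, -7, 4, -2, -8] (max |s|=8)
Stage 4 (ABS): |0|=0, |-7|=7, |4|=4, |-2|=2, |-8|=8 -> [0, 7, 4, 2, 8] (max |s|=8)
Stage 5 (OFFSET -2): 0+-2=-2, 7+-2=5, 4+-2=2, 2+-2=0, 8+-2=6 -> [-2, 5, 2, 0, 6] (max |s|=6)
Overall max amplitude: 8

Answer: 8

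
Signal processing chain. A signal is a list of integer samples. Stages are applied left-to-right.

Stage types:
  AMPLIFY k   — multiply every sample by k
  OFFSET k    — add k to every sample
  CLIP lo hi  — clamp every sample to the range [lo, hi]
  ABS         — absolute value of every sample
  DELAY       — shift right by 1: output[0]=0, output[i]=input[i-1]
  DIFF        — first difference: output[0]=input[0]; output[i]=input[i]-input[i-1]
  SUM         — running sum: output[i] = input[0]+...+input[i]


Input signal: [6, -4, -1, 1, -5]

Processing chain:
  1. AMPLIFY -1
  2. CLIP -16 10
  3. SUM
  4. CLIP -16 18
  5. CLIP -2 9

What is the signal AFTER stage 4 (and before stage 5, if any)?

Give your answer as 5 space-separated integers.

Answer: -6 -2 -1 -2 3

Derivation:
Input: [6, -4, -1, 1, -5]
Stage 1 (AMPLIFY -1): 6*-1=-6, -4*-1=4, -1*-1=1, 1*-1=-1, -5*-1=5 -> [-6, 4, 1, -1, 5]
Stage 2 (CLIP -16 10): clip(-6,-16,10)=-6, clip(4,-16,10)=4, clip(1,-16,10)=1, clip(-1,-16,10)=-1, clip(5,-16,10)=5 -> [-6, 4, 1, -1, 5]
Stage 3 (SUM): sum[0..0]=-6, sum[0..1]=-2, sum[0..2]=-1, sum[0..3]=-2, sum[0..4]=3 -> [-6, -2, -1, -2, 3]
Stage 4 (CLIP -16 18): clip(-6,-16,18)=-6, clip(-2,-16,18)=-2, clip(-1,-16,18)=-1, clip(-2,-16,18)=-2, clip(3,-16,18)=3 -> [-6, -2, -1, -2, 3]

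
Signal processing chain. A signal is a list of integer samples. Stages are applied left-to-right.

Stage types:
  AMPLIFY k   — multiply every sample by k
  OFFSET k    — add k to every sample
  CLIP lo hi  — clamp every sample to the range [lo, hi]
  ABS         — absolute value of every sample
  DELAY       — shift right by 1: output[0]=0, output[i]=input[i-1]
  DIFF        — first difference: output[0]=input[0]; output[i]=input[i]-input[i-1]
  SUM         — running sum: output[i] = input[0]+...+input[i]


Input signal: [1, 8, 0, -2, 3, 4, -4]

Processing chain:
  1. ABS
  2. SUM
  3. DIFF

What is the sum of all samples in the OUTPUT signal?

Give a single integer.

Answer: 22

Derivation:
Input: [1, 8, 0, -2, 3, 4, -4]
Stage 1 (ABS): |1|=1, |8|=8, |0|=0, |-2|=2, |3|=3, |4|=4, |-4|=4 -> [1, 8, 0, 2, 3, 4, 4]
Stage 2 (SUM): sum[0..0]=1, sum[0..1]=9, sum[0..2]=9, sum[0..3]=11, sum[0..4]=14, sum[0..5]=18, sum[0..6]=22 -> [1, 9, 9, 11, 14, 18, 22]
Stage 3 (DIFF): s[0]=1, 9-1=8, 9-9=0, 11-9=2, 14-11=3, 18-14=4, 22-18=4 -> [1, 8, 0, 2, 3, 4, 4]
Output sum: 22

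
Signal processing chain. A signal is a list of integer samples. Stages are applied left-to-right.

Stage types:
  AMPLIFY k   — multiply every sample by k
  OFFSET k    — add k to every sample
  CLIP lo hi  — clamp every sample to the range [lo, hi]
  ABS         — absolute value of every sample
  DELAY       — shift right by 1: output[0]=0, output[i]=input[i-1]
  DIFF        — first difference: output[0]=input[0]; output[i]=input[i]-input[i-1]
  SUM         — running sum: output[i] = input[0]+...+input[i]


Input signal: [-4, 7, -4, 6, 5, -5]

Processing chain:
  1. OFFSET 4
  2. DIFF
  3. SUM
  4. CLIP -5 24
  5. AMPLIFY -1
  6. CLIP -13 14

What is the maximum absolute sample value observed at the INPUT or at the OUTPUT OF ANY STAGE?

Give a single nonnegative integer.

Input: [-4, 7, -4, 6, 5, -5] (max |s|=7)
Stage 1 (OFFSET 4): -4+4=0, 7+4=11, -4+4=0, 6+4=10, 5+4=9, -5+4=-1 -> [0, 11, 0, 10, 9, -1] (max |s|=11)
Stage 2 (DIFF): s[0]=0, 11-0=11, 0-11=-11, 10-0=10, 9-10=-1, -1-9=-10 -> [0, 11, -11, 10, -1, -10] (max |s|=11)
Stage 3 (SUM): sum[0..0]=0, sum[0..1]=11, sum[0..2]=0, sum[0..3]=10, sum[0..4]=9, sum[0..5]=-1 -> [0, 11, 0, 10, 9, -1] (max |s|=11)
Stage 4 (CLIP -5 24): clip(0,-5,24)=0, clip(11,-5,24)=11, clip(0,-5,24)=0, clip(10,-5,24)=10, clip(9,-5,24)=9, clip(-1,-5,24)=-1 -> [0, 11, 0, 10, 9, -1] (max |s|=11)
Stage 5 (AMPLIFY -1): 0*-1=0, 11*-1=-11, 0*-1=0, 10*-1=-10, 9*-1=-9, -1*-1=1 -> [0, -11, 0, -10, -9, 1] (max |s|=11)
Stage 6 (CLIP -13 14): clip(0,-13,14)=0, clip(-11,-13,14)=-11, clip(0,-13,14)=0, clip(-10,-13,14)=-10, clip(-9,-13,14)=-9, clip(1,-13,14)=1 -> [0, -11, 0, -10, -9, 1] (max |s|=11)
Overall max amplitude: 11

Answer: 11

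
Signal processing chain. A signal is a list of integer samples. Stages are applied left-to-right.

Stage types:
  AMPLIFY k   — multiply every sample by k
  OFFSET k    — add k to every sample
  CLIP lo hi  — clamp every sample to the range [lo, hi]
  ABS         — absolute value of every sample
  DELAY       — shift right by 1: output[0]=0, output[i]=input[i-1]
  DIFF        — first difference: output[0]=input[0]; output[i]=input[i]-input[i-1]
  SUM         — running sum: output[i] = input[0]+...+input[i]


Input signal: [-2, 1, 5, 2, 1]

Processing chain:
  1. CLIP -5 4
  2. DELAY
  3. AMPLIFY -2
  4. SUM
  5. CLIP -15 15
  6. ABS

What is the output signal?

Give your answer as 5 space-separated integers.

Answer: 0 4 2 6 10

Derivation:
Input: [-2, 1, 5, 2, 1]
Stage 1 (CLIP -5 4): clip(-2,-5,4)=-2, clip(1,-5,4)=1, clip(5,-5,4)=4, clip(2,-5,4)=2, clip(1,-5,4)=1 -> [-2, 1, 4, 2, 1]
Stage 2 (DELAY): [0, -2, 1, 4, 2] = [0, -2, 1, 4, 2] -> [0, -2, 1, 4, 2]
Stage 3 (AMPLIFY -2): 0*-2=0, -2*-2=4, 1*-2=-2, 4*-2=-8, 2*-2=-4 -> [0, 4, -2, -8, -4]
Stage 4 (SUM): sum[0..0]=0, sum[0..1]=4, sum[0..2]=2, sum[0..3]=-6, sum[0..4]=-10 -> [0, 4, 2, -6, -10]
Stage 5 (CLIP -15 15): clip(0,-15,15)=0, clip(4,-15,15)=4, clip(2,-15,15)=2, clip(-6,-15,15)=-6, clip(-10,-15,15)=-10 -> [0, 4, 2, -6, -10]
Stage 6 (ABS): |0|=0, |4|=4, |2|=2, |-6|=6, |-10|=10 -> [0, 4, 2, 6, 10]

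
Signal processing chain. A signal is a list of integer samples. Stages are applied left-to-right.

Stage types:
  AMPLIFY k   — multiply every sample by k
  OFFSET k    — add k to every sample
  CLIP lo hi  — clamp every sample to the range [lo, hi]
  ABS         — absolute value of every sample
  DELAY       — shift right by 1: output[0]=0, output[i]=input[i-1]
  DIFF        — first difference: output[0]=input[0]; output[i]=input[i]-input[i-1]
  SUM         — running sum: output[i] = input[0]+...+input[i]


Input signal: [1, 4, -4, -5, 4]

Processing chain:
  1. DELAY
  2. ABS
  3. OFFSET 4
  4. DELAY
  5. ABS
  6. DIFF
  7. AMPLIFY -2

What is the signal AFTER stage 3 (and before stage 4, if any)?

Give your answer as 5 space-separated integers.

Input: [1, 4, -4, -5, 4]
Stage 1 (DELAY): [0, 1, 4, -4, -5] = [0, 1, 4, -4, -5] -> [0, 1, 4, -4, -5]
Stage 2 (ABS): |0|=0, |1|=1, |4|=4, |-4|=4, |-5|=5 -> [0, 1, 4, 4, 5]
Stage 3 (OFFSET 4): 0+4=4, 1+4=5, 4+4=8, 4+4=8, 5+4=9 -> [4, 5, 8, 8, 9]

Answer: 4 5 8 8 9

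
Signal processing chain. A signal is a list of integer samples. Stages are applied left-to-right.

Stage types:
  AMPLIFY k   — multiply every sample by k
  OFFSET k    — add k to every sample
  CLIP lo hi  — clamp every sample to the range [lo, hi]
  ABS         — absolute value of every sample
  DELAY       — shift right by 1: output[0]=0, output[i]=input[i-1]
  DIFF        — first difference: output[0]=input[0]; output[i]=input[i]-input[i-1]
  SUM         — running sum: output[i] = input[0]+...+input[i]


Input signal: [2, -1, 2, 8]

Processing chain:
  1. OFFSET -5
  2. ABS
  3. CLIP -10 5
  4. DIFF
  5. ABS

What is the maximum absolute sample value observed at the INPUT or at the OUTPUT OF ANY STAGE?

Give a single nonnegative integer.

Input: [2, -1, 2, 8] (max |s|=8)
Stage 1 (OFFSET -5): 2+-5=-3, -1+-5=-6, 2+-5=-3, 8+-5=3 -> [-3, -6, -3, 3] (max |s|=6)
Stage 2 (ABS): |-3|=3, |-6|=6, |-3|=3, |3|=3 -> [3, 6, 3, 3] (max |s|=6)
Stage 3 (CLIP -10 5): clip(3,-10,5)=3, clip(6,-10,5)=5, clip(3,-10,5)=3, clip(3,-10,5)=3 -> [3, 5, 3, 3] (max |s|=5)
Stage 4 (DIFF): s[0]=3, 5-3=2, 3-5=-2, 3-3=0 -> [3, 2, -2, 0] (max |s|=3)
Stage 5 (ABS): |3|=3, |2|=2, |-2|=2, |0|=0 -> [3, 2, 2, 0] (max |s|=3)
Overall max amplitude: 8

Answer: 8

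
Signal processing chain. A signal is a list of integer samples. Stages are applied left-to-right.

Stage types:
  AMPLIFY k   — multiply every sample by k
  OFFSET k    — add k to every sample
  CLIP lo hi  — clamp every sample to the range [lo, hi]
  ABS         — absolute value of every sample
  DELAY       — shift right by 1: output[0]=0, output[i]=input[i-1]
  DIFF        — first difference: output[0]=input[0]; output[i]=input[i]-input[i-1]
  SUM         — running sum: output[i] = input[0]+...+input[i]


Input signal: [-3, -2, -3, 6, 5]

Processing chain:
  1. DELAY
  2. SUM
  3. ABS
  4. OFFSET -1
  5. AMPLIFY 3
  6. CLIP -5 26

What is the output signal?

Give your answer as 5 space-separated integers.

Answer: -3 6 12 21 3

Derivation:
Input: [-3, -2, -3, 6, 5]
Stage 1 (DELAY): [0, -3, -2, -3, 6] = [0, -3, -2, -3, 6] -> [0, -3, -2, -3, 6]
Stage 2 (SUM): sum[0..0]=0, sum[0..1]=-3, sum[0..2]=-5, sum[0..3]=-8, sum[0..4]=-2 -> [0, -3, -5, -8, -2]
Stage 3 (ABS): |0|=0, |-3|=3, |-5|=5, |-8|=8, |-2|=2 -> [0, 3, 5, 8, 2]
Stage 4 (OFFSET -1): 0+-1=-1, 3+-1=2, 5+-1=4, 8+-1=7, 2+-1=1 -> [-1, 2, 4, 7, 1]
Stage 5 (AMPLIFY 3): -1*3=-3, 2*3=6, 4*3=12, 7*3=21, 1*3=3 -> [-3, 6, 12, 21, 3]
Stage 6 (CLIP -5 26): clip(-3,-5,26)=-3, clip(6,-5,26)=6, clip(12,-5,26)=12, clip(21,-5,26)=21, clip(3,-5,26)=3 -> [-3, 6, 12, 21, 3]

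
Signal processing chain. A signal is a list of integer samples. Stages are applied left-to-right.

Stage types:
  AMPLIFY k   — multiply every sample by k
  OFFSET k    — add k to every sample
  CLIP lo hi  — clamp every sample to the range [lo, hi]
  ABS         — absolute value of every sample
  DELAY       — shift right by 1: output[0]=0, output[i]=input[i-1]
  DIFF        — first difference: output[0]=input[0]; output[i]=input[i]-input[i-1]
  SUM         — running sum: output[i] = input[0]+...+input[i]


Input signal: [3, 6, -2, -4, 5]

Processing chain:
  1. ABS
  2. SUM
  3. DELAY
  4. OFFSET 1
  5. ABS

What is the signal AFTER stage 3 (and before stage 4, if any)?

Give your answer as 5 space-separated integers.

Answer: 0 3 9 11 15

Derivation:
Input: [3, 6, -2, -4, 5]
Stage 1 (ABS): |3|=3, |6|=6, |-2|=2, |-4|=4, |5|=5 -> [3, 6, 2, 4, 5]
Stage 2 (SUM): sum[0..0]=3, sum[0..1]=9, sum[0..2]=11, sum[0..3]=15, sum[0..4]=20 -> [3, 9, 11, 15, 20]
Stage 3 (DELAY): [0, 3, 9, 11, 15] = [0, 3, 9, 11, 15] -> [0, 3, 9, 11, 15]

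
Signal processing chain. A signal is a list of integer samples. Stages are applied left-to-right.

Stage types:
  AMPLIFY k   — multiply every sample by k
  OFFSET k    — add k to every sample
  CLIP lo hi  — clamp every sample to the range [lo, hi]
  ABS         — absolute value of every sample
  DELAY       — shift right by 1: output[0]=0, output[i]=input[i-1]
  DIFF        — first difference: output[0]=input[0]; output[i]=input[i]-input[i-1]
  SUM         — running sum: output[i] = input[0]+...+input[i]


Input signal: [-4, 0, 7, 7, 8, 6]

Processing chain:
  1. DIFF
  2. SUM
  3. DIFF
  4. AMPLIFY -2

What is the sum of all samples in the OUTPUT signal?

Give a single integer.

Answer: -12

Derivation:
Input: [-4, 0, 7, 7, 8, 6]
Stage 1 (DIFF): s[0]=-4, 0--4=4, 7-0=7, 7-7=0, 8-7=1, 6-8=-2 -> [-4, 4, 7, 0, 1, -2]
Stage 2 (SUM): sum[0..0]=-4, sum[0..1]=0, sum[0..2]=7, sum[0..3]=7, sum[0..4]=8, sum[0..5]=6 -> [-4, 0, 7, 7, 8, 6]
Stage 3 (DIFF): s[0]=-4, 0--4=4, 7-0=7, 7-7=0, 8-7=1, 6-8=-2 -> [-4, 4, 7, 0, 1, -2]
Stage 4 (AMPLIFY -2): -4*-2=8, 4*-2=-8, 7*-2=-14, 0*-2=0, 1*-2=-2, -2*-2=4 -> [8, -8, -14, 0, -2, 4]
Output sum: -12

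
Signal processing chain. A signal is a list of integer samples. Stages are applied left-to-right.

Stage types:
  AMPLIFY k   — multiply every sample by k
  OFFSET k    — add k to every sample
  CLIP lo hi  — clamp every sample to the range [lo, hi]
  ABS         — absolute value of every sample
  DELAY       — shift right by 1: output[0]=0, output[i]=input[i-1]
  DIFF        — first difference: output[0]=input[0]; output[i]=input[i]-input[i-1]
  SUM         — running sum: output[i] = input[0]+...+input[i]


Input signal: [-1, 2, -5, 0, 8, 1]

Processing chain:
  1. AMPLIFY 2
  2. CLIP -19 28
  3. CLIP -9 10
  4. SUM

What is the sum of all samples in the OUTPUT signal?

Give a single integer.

Answer: -6

Derivation:
Input: [-1, 2, -5, 0, 8, 1]
Stage 1 (AMPLIFY 2): -1*2=-2, 2*2=4, -5*2=-10, 0*2=0, 8*2=16, 1*2=2 -> [-2, 4, -10, 0, 16, 2]
Stage 2 (CLIP -19 28): clip(-2,-19,28)=-2, clip(4,-19,28)=4, clip(-10,-19,28)=-10, clip(0,-19,28)=0, clip(16,-19,28)=16, clip(2,-19,28)=2 -> [-2, 4, -10, 0, 16, 2]
Stage 3 (CLIP -9 10): clip(-2,-9,10)=-2, clip(4,-9,10)=4, clip(-10,-9,10)=-9, clip(0,-9,10)=0, clip(16,-9,10)=10, clip(2,-9,10)=2 -> [-2, 4, -9, 0, 10, 2]
Stage 4 (SUM): sum[0..0]=-2, sum[0..1]=2, sum[0..2]=-7, sum[0..3]=-7, sum[0..4]=3, sum[0..5]=5 -> [-2, 2, -7, -7, 3, 5]
Output sum: -6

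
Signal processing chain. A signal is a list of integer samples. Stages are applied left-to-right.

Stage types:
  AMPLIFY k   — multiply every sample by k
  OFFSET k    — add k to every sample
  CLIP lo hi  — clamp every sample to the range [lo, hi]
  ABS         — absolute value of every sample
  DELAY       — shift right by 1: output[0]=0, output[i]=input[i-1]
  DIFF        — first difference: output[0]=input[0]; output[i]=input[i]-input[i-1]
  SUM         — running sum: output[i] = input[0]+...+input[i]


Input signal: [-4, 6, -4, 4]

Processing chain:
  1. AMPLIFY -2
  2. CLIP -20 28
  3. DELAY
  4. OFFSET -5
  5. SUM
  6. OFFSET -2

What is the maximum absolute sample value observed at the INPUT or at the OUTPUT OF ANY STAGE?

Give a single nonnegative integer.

Answer: 21

Derivation:
Input: [-4, 6, -4, 4] (max |s|=6)
Stage 1 (AMPLIFY -2): -4*-2=8, 6*-2=-12, -4*-2=8, 4*-2=-8 -> [8, -12, 8, -8] (max |s|=12)
Stage 2 (CLIP -20 28): clip(8,-20,28)=8, clip(-12,-20,28)=-12, clip(8,-20,28)=8, clip(-8,-20,28)=-8 -> [8, -12, 8, -8] (max |s|=12)
Stage 3 (DELAY): [0, 8, -12, 8] = [0, 8, -12, 8] -> [0, 8, -12, 8] (max |s|=12)
Stage 4 (OFFSET -5): 0+-5=-5, 8+-5=3, -12+-5=-17, 8+-5=3 -> [-5, 3, -17, 3] (max |s|=17)
Stage 5 (SUM): sum[0..0]=-5, sum[0..1]=-2, sum[0..2]=-19, sum[0..3]=-16 -> [-5, -2, -19, -16] (max |s|=19)
Stage 6 (OFFSET -2): -5+-2=-7, -2+-2=-4, -19+-2=-21, -16+-2=-18 -> [-7, -4, -21, -18] (max |s|=21)
Overall max amplitude: 21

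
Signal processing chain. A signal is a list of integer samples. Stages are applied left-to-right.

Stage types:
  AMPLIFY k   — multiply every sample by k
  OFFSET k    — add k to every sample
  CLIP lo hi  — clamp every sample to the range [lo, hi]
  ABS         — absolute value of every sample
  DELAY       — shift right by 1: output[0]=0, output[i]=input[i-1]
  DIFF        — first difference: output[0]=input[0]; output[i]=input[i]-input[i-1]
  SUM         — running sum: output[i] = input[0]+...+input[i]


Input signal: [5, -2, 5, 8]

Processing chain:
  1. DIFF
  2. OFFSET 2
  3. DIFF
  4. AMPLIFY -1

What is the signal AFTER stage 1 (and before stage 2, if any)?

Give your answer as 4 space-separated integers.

Answer: 5 -7 7 3

Derivation:
Input: [5, -2, 5, 8]
Stage 1 (DIFF): s[0]=5, -2-5=-7, 5--2=7, 8-5=3 -> [5, -7, 7, 3]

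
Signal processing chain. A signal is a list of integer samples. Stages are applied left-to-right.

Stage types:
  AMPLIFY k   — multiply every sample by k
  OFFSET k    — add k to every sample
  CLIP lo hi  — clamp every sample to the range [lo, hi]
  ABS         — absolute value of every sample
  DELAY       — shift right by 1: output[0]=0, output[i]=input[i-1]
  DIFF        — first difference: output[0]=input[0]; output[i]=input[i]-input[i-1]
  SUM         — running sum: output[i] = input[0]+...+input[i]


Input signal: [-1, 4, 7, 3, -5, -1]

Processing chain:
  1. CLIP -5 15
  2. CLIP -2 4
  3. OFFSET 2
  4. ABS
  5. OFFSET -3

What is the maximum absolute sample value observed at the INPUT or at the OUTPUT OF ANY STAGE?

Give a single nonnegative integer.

Answer: 7

Derivation:
Input: [-1, 4, 7, 3, -5, -1] (max |s|=7)
Stage 1 (CLIP -5 15): clip(-1,-5,15)=-1, clip(4,-5,15)=4, clip(7,-5,15)=7, clip(3,-5,15)=3, clip(-5,-5,15)=-5, clip(-1,-5,15)=-1 -> [-1, 4, 7, 3, -5, -1] (max |s|=7)
Stage 2 (CLIP -2 4): clip(-1,-2,4)=-1, clip(4,-2,4)=4, clip(7,-2,4)=4, clip(3,-2,4)=3, clip(-5,-2,4)=-2, clip(-1,-2,4)=-1 -> [-1, 4, 4, 3, -2, -1] (max |s|=4)
Stage 3 (OFFSET 2): -1+2=1, 4+2=6, 4+2=6, 3+2=5, -2+2=0, -1+2=1 -> [1, 6, 6, 5, 0, 1] (max |s|=6)
Stage 4 (ABS): |1|=1, |6|=6, |6|=6, |5|=5, |0|=0, |1|=1 -> [1, 6, 6, 5, 0, 1] (max |s|=6)
Stage 5 (OFFSET -3): 1+-3=-2, 6+-3=3, 6+-3=3, 5+-3=2, 0+-3=-3, 1+-3=-2 -> [-2, 3, 3, 2, -3, -2] (max |s|=3)
Overall max amplitude: 7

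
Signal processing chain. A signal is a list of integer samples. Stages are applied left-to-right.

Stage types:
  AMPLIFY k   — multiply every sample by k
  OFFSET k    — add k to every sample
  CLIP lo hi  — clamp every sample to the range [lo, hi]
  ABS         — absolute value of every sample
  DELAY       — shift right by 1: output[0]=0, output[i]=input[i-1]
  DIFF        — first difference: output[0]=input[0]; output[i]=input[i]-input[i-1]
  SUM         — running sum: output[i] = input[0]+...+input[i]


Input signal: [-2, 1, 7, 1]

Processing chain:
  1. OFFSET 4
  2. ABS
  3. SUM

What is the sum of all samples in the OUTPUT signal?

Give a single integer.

Answer: 50

Derivation:
Input: [-2, 1, 7, 1]
Stage 1 (OFFSET 4): -2+4=2, 1+4=5, 7+4=11, 1+4=5 -> [2, 5, 11, 5]
Stage 2 (ABS): |2|=2, |5|=5, |11|=11, |5|=5 -> [2, 5, 11, 5]
Stage 3 (SUM): sum[0..0]=2, sum[0..1]=7, sum[0..2]=18, sum[0..3]=23 -> [2, 7, 18, 23]
Output sum: 50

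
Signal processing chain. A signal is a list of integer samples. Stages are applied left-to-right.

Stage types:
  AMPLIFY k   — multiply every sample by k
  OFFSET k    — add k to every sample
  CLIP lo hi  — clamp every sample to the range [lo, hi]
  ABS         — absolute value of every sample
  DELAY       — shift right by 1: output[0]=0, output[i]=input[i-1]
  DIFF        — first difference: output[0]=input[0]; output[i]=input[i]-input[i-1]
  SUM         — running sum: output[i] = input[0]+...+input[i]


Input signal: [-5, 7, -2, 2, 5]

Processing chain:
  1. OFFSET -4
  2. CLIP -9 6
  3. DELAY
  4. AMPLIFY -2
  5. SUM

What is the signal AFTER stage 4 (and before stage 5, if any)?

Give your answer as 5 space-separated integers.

Answer: 0 18 -6 12 4

Derivation:
Input: [-5, 7, -2, 2, 5]
Stage 1 (OFFSET -4): -5+-4=-9, 7+-4=3, -2+-4=-6, 2+-4=-2, 5+-4=1 -> [-9, 3, -6, -2, 1]
Stage 2 (CLIP -9 6): clip(-9,-9,6)=-9, clip(3,-9,6)=3, clip(-6,-9,6)=-6, clip(-2,-9,6)=-2, clip(1,-9,6)=1 -> [-9, 3, -6, -2, 1]
Stage 3 (DELAY): [0, -9, 3, -6, -2] = [0, -9, 3, -6, -2] -> [0, -9, 3, -6, -2]
Stage 4 (AMPLIFY -2): 0*-2=0, -9*-2=18, 3*-2=-6, -6*-2=12, -2*-2=4 -> [0, 18, -6, 12, 4]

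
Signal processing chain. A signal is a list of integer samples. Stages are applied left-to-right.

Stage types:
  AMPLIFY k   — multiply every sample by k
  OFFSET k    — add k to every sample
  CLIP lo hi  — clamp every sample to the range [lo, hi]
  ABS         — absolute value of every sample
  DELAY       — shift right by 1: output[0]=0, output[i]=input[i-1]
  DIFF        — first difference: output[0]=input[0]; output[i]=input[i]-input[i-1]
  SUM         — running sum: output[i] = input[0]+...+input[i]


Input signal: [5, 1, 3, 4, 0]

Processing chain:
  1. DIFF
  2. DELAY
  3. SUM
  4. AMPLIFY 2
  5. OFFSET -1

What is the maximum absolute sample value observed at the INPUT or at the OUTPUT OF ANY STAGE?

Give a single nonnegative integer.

Answer: 10

Derivation:
Input: [5, 1, 3, 4, 0] (max |s|=5)
Stage 1 (DIFF): s[0]=5, 1-5=-4, 3-1=2, 4-3=1, 0-4=-4 -> [5, -4, 2, 1, -4] (max |s|=5)
Stage 2 (DELAY): [0, 5, -4, 2, 1] = [0, 5, -4, 2, 1] -> [0, 5, -4, 2, 1] (max |s|=5)
Stage 3 (SUM): sum[0..0]=0, sum[0..1]=5, sum[0..2]=1, sum[0..3]=3, sum[0..4]=4 -> [0, 5, 1, 3, 4] (max |s|=5)
Stage 4 (AMPLIFY 2): 0*2=0, 5*2=10, 1*2=2, 3*2=6, 4*2=8 -> [0, 10, 2, 6, 8] (max |s|=10)
Stage 5 (OFFSET -1): 0+-1=-1, 10+-1=9, 2+-1=1, 6+-1=5, 8+-1=7 -> [-1, 9, 1, 5, 7] (max |s|=9)
Overall max amplitude: 10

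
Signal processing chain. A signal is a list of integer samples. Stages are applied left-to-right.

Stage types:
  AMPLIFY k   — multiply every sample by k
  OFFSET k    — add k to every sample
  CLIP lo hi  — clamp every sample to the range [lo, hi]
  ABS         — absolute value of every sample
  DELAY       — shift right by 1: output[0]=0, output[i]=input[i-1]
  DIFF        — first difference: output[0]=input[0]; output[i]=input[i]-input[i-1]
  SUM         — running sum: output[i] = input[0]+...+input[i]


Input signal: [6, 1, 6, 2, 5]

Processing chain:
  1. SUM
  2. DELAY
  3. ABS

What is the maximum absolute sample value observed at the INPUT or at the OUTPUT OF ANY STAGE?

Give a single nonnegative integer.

Answer: 20

Derivation:
Input: [6, 1, 6, 2, 5] (max |s|=6)
Stage 1 (SUM): sum[0..0]=6, sum[0..1]=7, sum[0..2]=13, sum[0..3]=15, sum[0..4]=20 -> [6, 7, 13, 15, 20] (max |s|=20)
Stage 2 (DELAY): [0, 6, 7, 13, 15] = [0, 6, 7, 13, 15] -> [0, 6, 7, 13, 15] (max |s|=15)
Stage 3 (ABS): |0|=0, |6|=6, |7|=7, |13|=13, |15|=15 -> [0, 6, 7, 13, 15] (max |s|=15)
Overall max amplitude: 20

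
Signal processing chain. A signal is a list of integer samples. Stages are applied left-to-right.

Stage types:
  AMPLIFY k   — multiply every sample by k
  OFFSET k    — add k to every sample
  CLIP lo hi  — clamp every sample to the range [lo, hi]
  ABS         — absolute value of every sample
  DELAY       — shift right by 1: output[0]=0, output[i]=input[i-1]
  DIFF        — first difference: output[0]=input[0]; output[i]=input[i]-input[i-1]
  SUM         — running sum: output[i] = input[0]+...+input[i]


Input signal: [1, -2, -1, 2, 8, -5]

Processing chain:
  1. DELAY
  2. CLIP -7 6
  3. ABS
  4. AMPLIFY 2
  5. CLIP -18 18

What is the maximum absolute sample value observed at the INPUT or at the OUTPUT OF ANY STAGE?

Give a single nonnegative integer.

Input: [1, -2, -1, 2, 8, -5] (max |s|=8)
Stage 1 (DELAY): [0, 1, -2, -1, 2, 8] = [0, 1, -2, -1, 2, 8] -> [0, 1, -2, -1, 2, 8] (max |s|=8)
Stage 2 (CLIP -7 6): clip(0,-7,6)=0, clip(1,-7,6)=1, clip(-2,-7,6)=-2, clip(-1,-7,6)=-1, clip(2,-7,6)=2, clip(8,-7,6)=6 -> [0, 1, -2, -1, 2, 6] (max |s|=6)
Stage 3 (ABS): |0|=0, |1|=1, |-2|=2, |-1|=1, |2|=2, |6|=6 -> [0, 1, 2, 1, 2, 6] (max |s|=6)
Stage 4 (AMPLIFY 2): 0*2=0, 1*2=2, 2*2=4, 1*2=2, 2*2=4, 6*2=12 -> [0, 2, 4, 2, 4, 12] (max |s|=12)
Stage 5 (CLIP -18 18): clip(0,-18,18)=0, clip(2,-18,18)=2, clip(4,-18,18)=4, clip(2,-18,18)=2, clip(4,-18,18)=4, clip(12,-18,18)=12 -> [0, 2, 4, 2, 4, 12] (max |s|=12)
Overall max amplitude: 12

Answer: 12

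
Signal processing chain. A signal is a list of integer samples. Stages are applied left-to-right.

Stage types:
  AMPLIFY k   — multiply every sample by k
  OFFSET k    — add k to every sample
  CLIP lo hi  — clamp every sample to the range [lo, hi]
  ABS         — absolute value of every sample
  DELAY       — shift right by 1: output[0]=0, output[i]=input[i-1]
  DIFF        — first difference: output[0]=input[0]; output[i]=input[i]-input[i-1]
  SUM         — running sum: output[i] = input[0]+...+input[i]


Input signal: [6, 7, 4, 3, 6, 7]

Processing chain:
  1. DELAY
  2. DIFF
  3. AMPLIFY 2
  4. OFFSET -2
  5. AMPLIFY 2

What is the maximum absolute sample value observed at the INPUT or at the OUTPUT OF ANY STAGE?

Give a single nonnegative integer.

Input: [6, 7, 4, 3, 6, 7] (max |s|=7)
Stage 1 (DELAY): [0, 6, 7, 4, 3, 6] = [0, 6, 7, 4, 3, 6] -> [0, 6, 7, 4, 3, 6] (max |s|=7)
Stage 2 (DIFF): s[0]=0, 6-0=6, 7-6=1, 4-7=-3, 3-4=-1, 6-3=3 -> [0, 6, 1, -3, -1, 3] (max |s|=6)
Stage 3 (AMPLIFY 2): 0*2=0, 6*2=12, 1*2=2, -3*2=-6, -1*2=-2, 3*2=6 -> [0, 12, 2, -6, -2, 6] (max |s|=12)
Stage 4 (OFFSET -2): 0+-2=-2, 12+-2=10, 2+-2=0, -6+-2=-8, -2+-2=-4, 6+-2=4 -> [-2, 10, 0, -8, -4, 4] (max |s|=10)
Stage 5 (AMPLIFY 2): -2*2=-4, 10*2=20, 0*2=0, -8*2=-16, -4*2=-8, 4*2=8 -> [-4, 20, 0, -16, -8, 8] (max |s|=20)
Overall max amplitude: 20

Answer: 20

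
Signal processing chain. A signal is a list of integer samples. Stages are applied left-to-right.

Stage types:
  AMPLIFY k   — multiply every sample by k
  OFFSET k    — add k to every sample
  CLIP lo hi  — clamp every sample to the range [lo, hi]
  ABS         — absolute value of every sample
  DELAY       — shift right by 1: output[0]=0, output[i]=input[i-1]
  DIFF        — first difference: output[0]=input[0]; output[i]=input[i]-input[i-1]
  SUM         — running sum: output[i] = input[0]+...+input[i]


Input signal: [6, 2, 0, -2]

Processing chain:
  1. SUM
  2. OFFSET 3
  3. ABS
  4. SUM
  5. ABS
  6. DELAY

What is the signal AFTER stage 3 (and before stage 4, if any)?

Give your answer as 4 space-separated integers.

Answer: 9 11 11 9

Derivation:
Input: [6, 2, 0, -2]
Stage 1 (SUM): sum[0..0]=6, sum[0..1]=8, sum[0..2]=8, sum[0..3]=6 -> [6, 8, 8, 6]
Stage 2 (OFFSET 3): 6+3=9, 8+3=11, 8+3=11, 6+3=9 -> [9, 11, 11, 9]
Stage 3 (ABS): |9|=9, |11|=11, |11|=11, |9|=9 -> [9, 11, 11, 9]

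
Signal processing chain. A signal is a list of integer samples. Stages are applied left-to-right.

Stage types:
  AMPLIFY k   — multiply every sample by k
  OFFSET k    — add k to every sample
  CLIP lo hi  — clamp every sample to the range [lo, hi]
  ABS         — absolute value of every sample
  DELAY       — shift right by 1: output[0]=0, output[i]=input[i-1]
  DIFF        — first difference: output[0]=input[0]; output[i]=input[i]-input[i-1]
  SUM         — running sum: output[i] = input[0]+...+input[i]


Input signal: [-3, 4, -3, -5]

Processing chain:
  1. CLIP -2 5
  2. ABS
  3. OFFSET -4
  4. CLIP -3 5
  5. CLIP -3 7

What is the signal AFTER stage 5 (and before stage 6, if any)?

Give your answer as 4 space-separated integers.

Input: [-3, 4, -3, -5]
Stage 1 (CLIP -2 5): clip(-3,-2,5)=-2, clip(4,-2,5)=4, clip(-3,-2,5)=-2, clip(-5,-2,5)=-2 -> [-2, 4, -2, -2]
Stage 2 (ABS): |-2|=2, |4|=4, |-2|=2, |-2|=2 -> [2, 4, 2, 2]
Stage 3 (OFFSET -4): 2+-4=-2, 4+-4=0, 2+-4=-2, 2+-4=-2 -> [-2, 0, -2, -2]
Stage 4 (CLIP -3 5): clip(-2,-3,5)=-2, clip(0,-3,5)=0, clip(-2,-3,5)=-2, clip(-2,-3,5)=-2 -> [-2, 0, -2, -2]
Stage 5 (CLIP -3 7): clip(-2,-3,7)=-2, clip(0,-3,7)=0, clip(-2,-3,7)=-2, clip(-2,-3,7)=-2 -> [-2, 0, -2, -2]

Answer: -2 0 -2 -2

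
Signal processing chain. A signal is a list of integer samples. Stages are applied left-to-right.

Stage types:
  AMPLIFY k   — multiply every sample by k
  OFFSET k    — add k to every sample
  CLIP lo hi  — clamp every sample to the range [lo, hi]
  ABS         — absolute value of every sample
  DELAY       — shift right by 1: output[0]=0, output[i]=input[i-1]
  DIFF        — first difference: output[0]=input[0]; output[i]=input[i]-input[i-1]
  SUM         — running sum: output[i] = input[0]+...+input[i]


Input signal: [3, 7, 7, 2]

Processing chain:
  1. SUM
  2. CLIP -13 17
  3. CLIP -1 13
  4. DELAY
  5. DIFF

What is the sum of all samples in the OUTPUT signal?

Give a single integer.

Input: [3, 7, 7, 2]
Stage 1 (SUM): sum[0..0]=3, sum[0..1]=10, sum[0..2]=17, sum[0..3]=19 -> [3, 10, 17, 19]
Stage 2 (CLIP -13 17): clip(3,-13,17)=3, clip(10,-13,17)=10, clip(17,-13,17)=17, clip(19,-13,17)=17 -> [3, 10, 17, 17]
Stage 3 (CLIP -1 13): clip(3,-1,13)=3, clip(10,-1,13)=10, clip(17,-1,13)=13, clip(17,-1,13)=13 -> [3, 10, 13, 13]
Stage 4 (DELAY): [0, 3, 10, 13] = [0, 3, 10, 13] -> [0, 3, 10, 13]
Stage 5 (DIFF): s[0]=0, 3-0=3, 10-3=7, 13-10=3 -> [0, 3, 7, 3]
Output sum: 13

Answer: 13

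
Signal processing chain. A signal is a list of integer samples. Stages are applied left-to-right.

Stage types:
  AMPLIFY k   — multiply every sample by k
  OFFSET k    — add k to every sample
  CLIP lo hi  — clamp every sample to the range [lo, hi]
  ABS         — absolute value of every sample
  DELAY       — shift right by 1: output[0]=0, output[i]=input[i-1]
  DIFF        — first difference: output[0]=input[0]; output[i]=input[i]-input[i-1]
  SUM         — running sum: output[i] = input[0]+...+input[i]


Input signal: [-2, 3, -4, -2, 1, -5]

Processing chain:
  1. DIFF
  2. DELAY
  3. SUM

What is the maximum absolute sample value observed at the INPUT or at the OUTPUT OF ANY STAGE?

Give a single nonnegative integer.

Answer: 7

Derivation:
Input: [-2, 3, -4, -2, 1, -5] (max |s|=5)
Stage 1 (DIFF): s[0]=-2, 3--2=5, -4-3=-7, -2--4=2, 1--2=3, -5-1=-6 -> [-2, 5, -7, 2, 3, -6] (max |s|=7)
Stage 2 (DELAY): [0, -2, 5, -7, 2, 3] = [0, -2, 5, -7, 2, 3] -> [0, -2, 5, -7, 2, 3] (max |s|=7)
Stage 3 (SUM): sum[0..0]=0, sum[0..1]=-2, sum[0..2]=3, sum[0..3]=-4, sum[0..4]=-2, sum[0..5]=1 -> [0, -2, 3, -4, -2, 1] (max |s|=4)
Overall max amplitude: 7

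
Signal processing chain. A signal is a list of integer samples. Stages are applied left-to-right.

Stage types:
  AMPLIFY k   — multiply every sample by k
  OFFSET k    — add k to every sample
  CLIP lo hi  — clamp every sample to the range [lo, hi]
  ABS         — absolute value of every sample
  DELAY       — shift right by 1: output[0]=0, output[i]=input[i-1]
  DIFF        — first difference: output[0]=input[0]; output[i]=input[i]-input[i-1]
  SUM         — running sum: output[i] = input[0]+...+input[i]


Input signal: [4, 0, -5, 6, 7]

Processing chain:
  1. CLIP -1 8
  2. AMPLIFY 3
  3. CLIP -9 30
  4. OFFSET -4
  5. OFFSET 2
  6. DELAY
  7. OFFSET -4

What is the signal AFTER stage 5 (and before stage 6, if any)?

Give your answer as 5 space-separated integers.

Answer: 10 -2 -5 16 19

Derivation:
Input: [4, 0, -5, 6, 7]
Stage 1 (CLIP -1 8): clip(4,-1,8)=4, clip(0,-1,8)=0, clip(-5,-1,8)=-1, clip(6,-1,8)=6, clip(7,-1,8)=7 -> [4, 0, -1, 6, 7]
Stage 2 (AMPLIFY 3): 4*3=12, 0*3=0, -1*3=-3, 6*3=18, 7*3=21 -> [12, 0, -3, 18, 21]
Stage 3 (CLIP -9 30): clip(12,-9,30)=12, clip(0,-9,30)=0, clip(-3,-9,30)=-3, clip(18,-9,30)=18, clip(21,-9,30)=21 -> [12, 0, -3, 18, 21]
Stage 4 (OFFSET -4): 12+-4=8, 0+-4=-4, -3+-4=-7, 18+-4=14, 21+-4=17 -> [8, -4, -7, 14, 17]
Stage 5 (OFFSET 2): 8+2=10, -4+2=-2, -7+2=-5, 14+2=16, 17+2=19 -> [10, -2, -5, 16, 19]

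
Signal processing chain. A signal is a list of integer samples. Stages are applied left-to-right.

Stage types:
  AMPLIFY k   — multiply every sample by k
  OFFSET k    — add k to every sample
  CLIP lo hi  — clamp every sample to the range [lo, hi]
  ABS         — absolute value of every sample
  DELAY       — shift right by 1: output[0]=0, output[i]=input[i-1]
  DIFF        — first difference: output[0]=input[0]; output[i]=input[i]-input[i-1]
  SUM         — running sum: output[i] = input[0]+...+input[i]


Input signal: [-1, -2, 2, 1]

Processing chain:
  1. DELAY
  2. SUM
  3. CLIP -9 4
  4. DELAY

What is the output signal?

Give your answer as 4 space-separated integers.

Input: [-1, -2, 2, 1]
Stage 1 (DELAY): [0, -1, -2, 2] = [0, -1, -2, 2] -> [0, -1, -2, 2]
Stage 2 (SUM): sum[0..0]=0, sum[0..1]=-1, sum[0..2]=-3, sum[0..3]=-1 -> [0, -1, -3, -1]
Stage 3 (CLIP -9 4): clip(0,-9,4)=0, clip(-1,-9,4)=-1, clip(-3,-9,4)=-3, clip(-1,-9,4)=-1 -> [0, -1, -3, -1]
Stage 4 (DELAY): [0, 0, -1, -3] = [0, 0, -1, -3] -> [0, 0, -1, -3]

Answer: 0 0 -1 -3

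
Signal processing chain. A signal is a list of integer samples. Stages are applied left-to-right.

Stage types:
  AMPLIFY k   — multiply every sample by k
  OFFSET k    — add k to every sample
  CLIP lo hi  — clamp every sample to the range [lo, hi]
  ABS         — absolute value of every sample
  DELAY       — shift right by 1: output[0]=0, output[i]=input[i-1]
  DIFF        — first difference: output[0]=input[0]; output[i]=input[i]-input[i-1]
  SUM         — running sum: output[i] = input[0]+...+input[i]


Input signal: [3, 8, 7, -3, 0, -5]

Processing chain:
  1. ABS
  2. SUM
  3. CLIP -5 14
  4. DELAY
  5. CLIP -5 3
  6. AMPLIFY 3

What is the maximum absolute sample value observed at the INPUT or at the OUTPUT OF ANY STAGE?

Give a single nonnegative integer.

Answer: 26

Derivation:
Input: [3, 8, 7, -3, 0, -5] (max |s|=8)
Stage 1 (ABS): |3|=3, |8|=8, |7|=7, |-3|=3, |0|=0, |-5|=5 -> [3, 8, 7, 3, 0, 5] (max |s|=8)
Stage 2 (SUM): sum[0..0]=3, sum[0..1]=11, sum[0..2]=18, sum[0..3]=21, sum[0..4]=21, sum[0..5]=26 -> [3, 11, 18, 21, 21, 26] (max |s|=26)
Stage 3 (CLIP -5 14): clip(3,-5,14)=3, clip(11,-5,14)=11, clip(18,-5,14)=14, clip(21,-5,14)=14, clip(21,-5,14)=14, clip(26,-5,14)=14 -> [3, 11, 14, 14, 14, 14] (max |s|=14)
Stage 4 (DELAY): [0, 3, 11, 14, 14, 14] = [0, 3, 11, 14, 14, 14] -> [0, 3, 11, 14, 14, 14] (max |s|=14)
Stage 5 (CLIP -5 3): clip(0,-5,3)=0, clip(3,-5,3)=3, clip(11,-5,3)=3, clip(14,-5,3)=3, clip(14,-5,3)=3, clip(14,-5,3)=3 -> [0, 3, 3, 3, 3, 3] (max |s|=3)
Stage 6 (AMPLIFY 3): 0*3=0, 3*3=9, 3*3=9, 3*3=9, 3*3=9, 3*3=9 -> [0, 9, 9, 9, 9, 9] (max |s|=9)
Overall max amplitude: 26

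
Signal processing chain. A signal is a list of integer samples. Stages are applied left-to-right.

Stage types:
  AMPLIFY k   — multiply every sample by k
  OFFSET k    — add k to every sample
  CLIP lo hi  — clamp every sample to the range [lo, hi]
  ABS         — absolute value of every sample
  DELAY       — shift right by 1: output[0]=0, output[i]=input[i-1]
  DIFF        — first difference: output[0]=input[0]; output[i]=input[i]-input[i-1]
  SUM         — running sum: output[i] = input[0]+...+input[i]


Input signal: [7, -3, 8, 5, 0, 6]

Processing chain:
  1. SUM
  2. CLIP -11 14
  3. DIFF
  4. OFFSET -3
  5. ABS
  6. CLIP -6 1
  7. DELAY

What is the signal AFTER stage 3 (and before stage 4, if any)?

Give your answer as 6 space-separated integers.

Answer: 7 -3 8 2 0 0

Derivation:
Input: [7, -3, 8, 5, 0, 6]
Stage 1 (SUM): sum[0..0]=7, sum[0..1]=4, sum[0..2]=12, sum[0..3]=17, sum[0..4]=17, sum[0..5]=23 -> [7, 4, 12, 17, 17, 23]
Stage 2 (CLIP -11 14): clip(7,-11,14)=7, clip(4,-11,14)=4, clip(12,-11,14)=12, clip(17,-11,14)=14, clip(17,-11,14)=14, clip(23,-11,14)=14 -> [7, 4, 12, 14, 14, 14]
Stage 3 (DIFF): s[0]=7, 4-7=-3, 12-4=8, 14-12=2, 14-14=0, 14-14=0 -> [7, -3, 8, 2, 0, 0]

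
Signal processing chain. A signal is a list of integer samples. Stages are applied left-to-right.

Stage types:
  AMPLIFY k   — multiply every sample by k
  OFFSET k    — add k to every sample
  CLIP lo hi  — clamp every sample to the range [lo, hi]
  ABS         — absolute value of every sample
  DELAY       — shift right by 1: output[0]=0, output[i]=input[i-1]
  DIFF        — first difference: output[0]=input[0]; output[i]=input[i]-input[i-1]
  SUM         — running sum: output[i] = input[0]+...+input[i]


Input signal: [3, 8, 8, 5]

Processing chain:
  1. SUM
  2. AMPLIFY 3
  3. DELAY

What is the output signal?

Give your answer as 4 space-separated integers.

Answer: 0 9 33 57

Derivation:
Input: [3, 8, 8, 5]
Stage 1 (SUM): sum[0..0]=3, sum[0..1]=11, sum[0..2]=19, sum[0..3]=24 -> [3, 11, 19, 24]
Stage 2 (AMPLIFY 3): 3*3=9, 11*3=33, 19*3=57, 24*3=72 -> [9, 33, 57, 72]
Stage 3 (DELAY): [0, 9, 33, 57] = [0, 9, 33, 57] -> [0, 9, 33, 57]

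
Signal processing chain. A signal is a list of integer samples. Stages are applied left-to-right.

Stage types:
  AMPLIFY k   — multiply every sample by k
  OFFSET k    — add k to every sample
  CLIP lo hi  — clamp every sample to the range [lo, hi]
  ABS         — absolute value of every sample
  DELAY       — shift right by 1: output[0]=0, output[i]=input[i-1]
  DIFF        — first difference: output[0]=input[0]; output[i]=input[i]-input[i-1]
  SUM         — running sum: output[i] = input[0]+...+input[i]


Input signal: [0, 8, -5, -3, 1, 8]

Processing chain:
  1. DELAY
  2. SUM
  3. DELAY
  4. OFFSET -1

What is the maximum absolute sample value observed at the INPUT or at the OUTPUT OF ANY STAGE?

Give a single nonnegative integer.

Answer: 8

Derivation:
Input: [0, 8, -5, -3, 1, 8] (max |s|=8)
Stage 1 (DELAY): [0, 0, 8, -5, -3, 1] = [0, 0, 8, -5, -3, 1] -> [0, 0, 8, -5, -3, 1] (max |s|=8)
Stage 2 (SUM): sum[0..0]=0, sum[0..1]=0, sum[0..2]=8, sum[0..3]=3, sum[0..4]=0, sum[0..5]=1 -> [0, 0, 8, 3, 0, 1] (max |s|=8)
Stage 3 (DELAY): [0, 0, 0, 8, 3, 0] = [0, 0, 0, 8, 3, 0] -> [0, 0, 0, 8, 3, 0] (max |s|=8)
Stage 4 (OFFSET -1): 0+-1=-1, 0+-1=-1, 0+-1=-1, 8+-1=7, 3+-1=2, 0+-1=-1 -> [-1, -1, -1, 7, 2, -1] (max |s|=7)
Overall max amplitude: 8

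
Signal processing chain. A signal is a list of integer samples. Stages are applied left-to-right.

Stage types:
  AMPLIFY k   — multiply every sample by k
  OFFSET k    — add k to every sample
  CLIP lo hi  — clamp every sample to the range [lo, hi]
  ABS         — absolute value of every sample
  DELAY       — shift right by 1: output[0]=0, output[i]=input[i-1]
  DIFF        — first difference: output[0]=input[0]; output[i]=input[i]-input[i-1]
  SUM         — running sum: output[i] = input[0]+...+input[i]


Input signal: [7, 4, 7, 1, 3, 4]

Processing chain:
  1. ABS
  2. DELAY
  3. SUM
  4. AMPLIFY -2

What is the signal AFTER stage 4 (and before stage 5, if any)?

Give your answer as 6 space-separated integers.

Input: [7, 4, 7, 1, 3, 4]
Stage 1 (ABS): |7|=7, |4|=4, |7|=7, |1|=1, |3|=3, |4|=4 -> [7, 4, 7, 1, 3, 4]
Stage 2 (DELAY): [0, 7, 4, 7, 1, 3] = [0, 7, 4, 7, 1, 3] -> [0, 7, 4, 7, 1, 3]
Stage 3 (SUM): sum[0..0]=0, sum[0..1]=7, sum[0..2]=11, sum[0..3]=18, sum[0..4]=19, sum[0..5]=22 -> [0, 7, 11, 18, 19, 22]
Stage 4 (AMPLIFY -2): 0*-2=0, 7*-2=-14, 11*-2=-22, 18*-2=-36, 19*-2=-38, 22*-2=-44 -> [0, -14, -22, -36, -38, -44]

Answer: 0 -14 -22 -36 -38 -44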